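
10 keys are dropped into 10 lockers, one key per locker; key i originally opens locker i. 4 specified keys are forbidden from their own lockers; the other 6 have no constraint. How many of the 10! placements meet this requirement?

Let A_j be the event that the j-th constrained one is fixed. By inclusion-exclusion over the 4 events:
Σ_{j=0}^{4} (-1)^j C(4,j)(10-j)!
= C(4,0)·10! - C(4,1)·9! + C(4,2)·8! - C(4,3)·7! + C(4,4)·6!
= 3628800 - 1451520 + 241920 - 20160 + 720
= 2399760

2399760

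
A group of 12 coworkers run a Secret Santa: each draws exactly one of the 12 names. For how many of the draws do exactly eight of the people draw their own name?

4455

Choose which 8 of the 12 are fixed: C(12,8) = 495.
The other 4 form a derangement: !4 = 9.
Total: 495 × 9 = 4455.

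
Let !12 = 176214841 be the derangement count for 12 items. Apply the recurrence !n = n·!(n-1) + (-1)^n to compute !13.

2290792932

!13 = 13·176214841 - 1 = 2290792932.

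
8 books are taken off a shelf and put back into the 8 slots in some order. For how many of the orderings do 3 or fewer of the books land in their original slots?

Sum C(8,i)·!(8-i) for i = 0..3:
  i=0: C(8,0)·!8 = 1·14833 = 14833
  i=1: C(8,1)·!7 = 8·1854 = 14832
  i=2: C(8,2)·!6 = 28·265 = 7420
  i=3: C(8,3)·!5 = 56·44 = 2464
Total = 39549.

39549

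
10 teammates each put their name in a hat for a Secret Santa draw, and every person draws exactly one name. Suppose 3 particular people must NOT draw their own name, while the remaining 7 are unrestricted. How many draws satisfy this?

Inclusion-exclusion on the 3 forbidden self-matches:
Σ_{j=0}^{3} (-1)^j C(3,j)(10-j)!
= C(3,0)·10! - C(3,1)·9! + C(3,2)·8! - C(3,3)·7!
= 3628800 - 1088640 + 120960 - 5040
= 2656080

2656080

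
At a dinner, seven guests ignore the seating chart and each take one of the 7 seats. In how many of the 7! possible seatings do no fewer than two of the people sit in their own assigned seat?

# with exactly i fixed is C(7,i)·!(7-i); sum over i=2..7:
  i=2: C(7,2)·!5 = 21·44 = 924
  i=3: C(7,3)·!4 = 35·9 = 315
  i=4: C(7,4)·!3 = 35·2 = 70
  i=5: C(7,5)·!2 = 21·1 = 21
  i=6: C(7,6)·!1 = 7·0 = 0
  i=7: C(7,7)·!0 = 1·1 = 1
Total = 1331.

1331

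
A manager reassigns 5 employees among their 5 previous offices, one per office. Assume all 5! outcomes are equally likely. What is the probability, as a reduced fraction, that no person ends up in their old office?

11/30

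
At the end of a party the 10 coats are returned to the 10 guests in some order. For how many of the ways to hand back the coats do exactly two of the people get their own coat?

667485

Choose which 2 of the 10 are fixed: C(10,2) = 45.
The remaining 8 must be deranged: !8 = 14833.
Total: 45 × 14833 = 667485.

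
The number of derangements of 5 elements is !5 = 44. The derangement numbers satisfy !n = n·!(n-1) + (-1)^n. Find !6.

!6 = 6·44 + 1 = 265.

265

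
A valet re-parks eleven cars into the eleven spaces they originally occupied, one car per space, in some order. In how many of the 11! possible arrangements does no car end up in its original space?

14684570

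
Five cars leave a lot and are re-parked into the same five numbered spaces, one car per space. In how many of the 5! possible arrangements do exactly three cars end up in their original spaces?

10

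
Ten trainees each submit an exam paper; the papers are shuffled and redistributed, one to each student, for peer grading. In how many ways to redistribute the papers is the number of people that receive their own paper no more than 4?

3615536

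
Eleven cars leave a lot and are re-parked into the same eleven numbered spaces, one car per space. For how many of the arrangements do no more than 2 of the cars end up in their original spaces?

# with exactly i fixed is C(11,i)·!(11-i); sum over i=0..2:
  i=0: C(11,0)·!11 = 1·14684570 = 14684570
  i=1: C(11,1)·!10 = 11·1334961 = 14684571
  i=2: C(11,2)·!9 = 55·133496 = 7342280
Total = 36711421.

36711421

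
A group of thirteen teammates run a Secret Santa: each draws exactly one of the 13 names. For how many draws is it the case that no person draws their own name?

2290792932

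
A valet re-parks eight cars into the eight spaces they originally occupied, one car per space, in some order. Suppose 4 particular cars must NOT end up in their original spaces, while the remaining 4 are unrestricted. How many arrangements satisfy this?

Inclusion-exclusion on the 4 forbidden self-matches:
Σ_{j=0}^{4} (-1)^j C(4,j)(8-j)!
= C(4,0)·8! - C(4,1)·7! + C(4,2)·6! - C(4,3)·5! + C(4,4)·4!
= 40320 - 20160 + 4320 - 480 + 24
= 24024

24024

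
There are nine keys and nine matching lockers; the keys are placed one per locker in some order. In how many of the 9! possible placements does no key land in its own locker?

133496

The number of derangements of 9 is !9 = Σ_{k=0}^{9} (-1)^k·9!/k!
= 9! - 9!/1! + 9!/2! - 9!/3! + 9!/4! - 9!/5! + 9!/6! - 9!/7! + 9!/8! - 9!/9!
= 362880 - 362880 + 181440 - 60480 + 15120 - 3024 + 504 - 72 + 9 - 1
= 133496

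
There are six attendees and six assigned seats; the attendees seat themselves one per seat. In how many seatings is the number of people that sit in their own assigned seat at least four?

Sum C(6,i)·!(6-i) for i = 4..6:
  i=4: C(6,4)·!2 = 15·1 = 15
  i=5: C(6,5)·!1 = 6·0 = 0
  i=6: C(6,6)·!0 = 1·1 = 1
Total = 16.

16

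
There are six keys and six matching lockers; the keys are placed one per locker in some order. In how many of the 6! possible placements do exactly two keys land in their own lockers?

135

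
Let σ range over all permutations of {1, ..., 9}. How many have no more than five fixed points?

362675

# with exactly i fixed is C(9,i)·!(9-i); sum over i=0..5:
  i=0: C(9,0)·!9 = 1·133496 = 133496
  i=1: C(9,1)·!8 = 9·14833 = 133497
  i=2: C(9,2)·!7 = 36·1854 = 66744
  i=3: C(9,3)·!6 = 84·265 = 22260
  i=4: C(9,4)·!5 = 126·44 = 5544
  i=5: C(9,5)·!4 = 126·9 = 1134
Total = 362675.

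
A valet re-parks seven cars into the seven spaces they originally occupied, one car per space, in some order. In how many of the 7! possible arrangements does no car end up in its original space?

1854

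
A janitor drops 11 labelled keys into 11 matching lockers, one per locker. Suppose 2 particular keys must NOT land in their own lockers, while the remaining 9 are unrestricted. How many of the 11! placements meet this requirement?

33022080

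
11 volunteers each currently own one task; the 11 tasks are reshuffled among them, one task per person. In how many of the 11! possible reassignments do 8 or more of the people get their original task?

386

Sum C(11,i)·!(11-i) for i = 8..11:
  i=8: C(11,8)·!3 = 165·2 = 330
  i=9: C(11,9)·!2 = 55·1 = 55
  i=10: C(11,10)·!1 = 11·0 = 0
  i=11: C(11,11)·!0 = 1·1 = 1
Total = 386.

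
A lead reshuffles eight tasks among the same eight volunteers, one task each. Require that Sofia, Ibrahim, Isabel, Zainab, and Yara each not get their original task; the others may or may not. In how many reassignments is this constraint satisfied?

21234

Let A_j be the event that the j-th constrained one is fixed. By inclusion-exclusion over the 5 events:
Σ_{j=0}^{5} (-1)^j C(5,j)(8-j)!
= C(5,0)·8! - C(5,1)·7! + C(5,2)·6! - C(5,3)·5! + C(5,4)·4! - C(5,5)·3!
= 40320 - 25200 + 7200 - 1200 + 120 - 6
= 21234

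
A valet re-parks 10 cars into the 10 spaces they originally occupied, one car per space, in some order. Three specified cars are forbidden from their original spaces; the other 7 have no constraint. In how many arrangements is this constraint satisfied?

2656080

Inclusion-exclusion on the 3 forbidden self-matches:
Σ_{j=0}^{3} (-1)^j C(3,j)(10-j)!
= C(3,0)·10! - C(3,1)·9! + C(3,2)·8! - C(3,3)·7!
= 3628800 - 1088640 + 120960 - 5040
= 2656080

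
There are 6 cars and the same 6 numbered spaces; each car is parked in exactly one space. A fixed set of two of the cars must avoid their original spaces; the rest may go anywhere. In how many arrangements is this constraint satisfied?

504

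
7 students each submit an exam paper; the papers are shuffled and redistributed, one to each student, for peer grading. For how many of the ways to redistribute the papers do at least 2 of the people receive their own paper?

1331

# with exactly i fixed is C(7,i)·!(7-i); sum over i=2..7:
  i=2: C(7,2)·!5 = 21·44 = 924
  i=3: C(7,3)·!4 = 35·9 = 315
  i=4: C(7,4)·!3 = 35·2 = 70
  i=5: C(7,5)·!2 = 21·1 = 21
  i=6: C(7,6)·!1 = 7·0 = 0
  i=7: C(7,7)·!0 = 1·1 = 1
Total = 1331.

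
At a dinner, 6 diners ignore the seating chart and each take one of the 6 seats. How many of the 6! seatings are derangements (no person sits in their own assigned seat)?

!6 is the nearest integer to 6!/e.
6! = 720, and 720/e ≈ 264.87, so !6 = 265.

265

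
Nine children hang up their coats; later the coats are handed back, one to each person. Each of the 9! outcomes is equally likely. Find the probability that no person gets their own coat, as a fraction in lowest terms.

Favorable outcomes: !9 = 133496.
Total outcomes: 9! = 362880.
Probability = 133496/362880 = 16687/45360.

16687/45360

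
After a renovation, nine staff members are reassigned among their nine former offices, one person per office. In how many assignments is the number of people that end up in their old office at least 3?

29143

Sum C(9,i)·!(9-i) for i = 3..9:
  i=3: C(9,3)·!6 = 84·265 = 22260
  i=4: C(9,4)·!5 = 126·44 = 5544
  i=5: C(9,5)·!4 = 126·9 = 1134
  i=6: C(9,6)·!3 = 84·2 = 168
  i=7: C(9,7)·!2 = 36·1 = 36
  i=8: C(9,8)·!1 = 9·0 = 0
  i=9: C(9,9)·!0 = 1·1 = 1
Total = 29143.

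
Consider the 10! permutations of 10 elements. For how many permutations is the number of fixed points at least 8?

46

Sum C(10,i)·!(10-i) for i = 8..10:
  i=8: C(10,8)·!2 = 45·1 = 45
  i=9: C(10,9)·!1 = 10·0 = 0
  i=10: C(10,10)·!0 = 1·1 = 1
Total = 46.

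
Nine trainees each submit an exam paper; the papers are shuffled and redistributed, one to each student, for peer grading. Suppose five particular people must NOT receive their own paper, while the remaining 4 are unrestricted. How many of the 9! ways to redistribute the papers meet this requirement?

205056

Let A_j be the event that the j-th constrained one is fixed. By inclusion-exclusion over the 5 events:
Σ_{j=0}^{5} (-1)^j C(5,j)(9-j)!
= C(5,0)·9! - C(5,1)·8! + C(5,2)·7! - C(5,3)·6! + C(5,4)·5! - C(5,5)·4!
= 362880 - 201600 + 50400 - 7200 + 600 - 24
= 205056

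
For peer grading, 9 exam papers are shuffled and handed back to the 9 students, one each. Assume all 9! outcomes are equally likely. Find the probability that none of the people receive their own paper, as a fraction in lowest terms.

16687/45360

Favorable outcomes: !9 = 133496.
Total outcomes: 9! = 362880.
Probability = 133496/362880 = 16687/45360.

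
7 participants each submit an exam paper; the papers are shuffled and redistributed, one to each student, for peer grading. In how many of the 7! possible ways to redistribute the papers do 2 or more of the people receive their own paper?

1331

# with exactly i fixed is C(7,i)·!(7-i); sum over i=2..7:
  i=2: C(7,2)·!5 = 21·44 = 924
  i=3: C(7,3)·!4 = 35·9 = 315
  i=4: C(7,4)·!3 = 35·2 = 70
  i=5: C(7,5)·!2 = 21·1 = 21
  i=6: C(7,6)·!1 = 7·0 = 0
  i=7: C(7,7)·!0 = 1·1 = 1
Total = 1331.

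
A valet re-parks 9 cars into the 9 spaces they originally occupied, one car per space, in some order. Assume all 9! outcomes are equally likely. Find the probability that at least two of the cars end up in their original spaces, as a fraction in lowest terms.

Favorable outcomes: Σ_{i≥2} C(9,i)·!(9-i) = 36·1854 + 84·265 + 126·44 + 126·9 + 84·2 + 36·1 + 9·0 + 1·1 = 95887.
Total outcomes: 9! = 362880.
Probability = 95887/362880 = 95887/362880.

95887/362880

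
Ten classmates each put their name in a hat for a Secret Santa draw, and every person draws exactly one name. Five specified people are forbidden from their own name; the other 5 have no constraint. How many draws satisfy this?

2170680

Let A_j be the event that the j-th constrained one is fixed. By inclusion-exclusion over the 5 events:
Σ_{j=0}^{5} (-1)^j C(5,j)(10-j)!
= C(5,0)·10! - C(5,1)·9! + C(5,2)·8! - C(5,3)·7! + C(5,4)·6! - C(5,5)·5!
= 3628800 - 1814400 + 403200 - 50400 + 3600 - 120
= 2170680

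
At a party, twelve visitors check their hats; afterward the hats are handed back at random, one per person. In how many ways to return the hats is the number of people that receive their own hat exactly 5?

1468368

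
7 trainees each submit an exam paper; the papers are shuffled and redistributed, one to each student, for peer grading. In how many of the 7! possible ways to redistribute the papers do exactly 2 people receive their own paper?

924

Pick the 2 fixed positions: C(7,2) = 21 ways.
The remaining 5 must be deranged: !5 = 44.
Total: 21 × 44 = 924.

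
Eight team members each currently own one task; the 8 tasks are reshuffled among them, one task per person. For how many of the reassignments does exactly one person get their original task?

14832

Pick the single fixed position: C(8,1) = 8 ways.
The other 7 form a derangement: !7 = 1854.
Total: 8 × 1854 = 14832.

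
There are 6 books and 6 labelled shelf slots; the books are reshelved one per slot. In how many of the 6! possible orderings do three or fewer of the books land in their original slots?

# with exactly i fixed is C(6,i)·!(6-i); sum over i=0..3:
  i=0: C(6,0)·!6 = 1·265 = 265
  i=1: C(6,1)·!5 = 6·44 = 264
  i=2: C(6,2)·!4 = 15·9 = 135
  i=3: C(6,3)·!3 = 20·2 = 40
Total = 704.

704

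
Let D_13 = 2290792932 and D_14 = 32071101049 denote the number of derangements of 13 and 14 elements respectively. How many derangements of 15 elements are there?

D_15 = (15-1)·(D_14 + D_13) = 14·(32071101049 + 2290792932) = 14·34361893981 = 481066515734.

481066515734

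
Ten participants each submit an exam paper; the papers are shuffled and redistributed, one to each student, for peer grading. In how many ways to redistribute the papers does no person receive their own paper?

1334961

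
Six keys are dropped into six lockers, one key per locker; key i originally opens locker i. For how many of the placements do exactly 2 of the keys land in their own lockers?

Pick the 2 fixed positions: C(6,2) = 15 ways.
The remaining 4 must be deranged: !4 = 9.
Total: 15 × 9 = 135.

135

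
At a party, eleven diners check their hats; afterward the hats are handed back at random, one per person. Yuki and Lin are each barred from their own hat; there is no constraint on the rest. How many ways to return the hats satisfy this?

33022080

Inclusion-exclusion on the 2 forbidden self-matches:
Σ_{j=0}^{2} (-1)^j C(2,j)(11-j)!
= C(2,0)·11! - C(2,1)·10! + C(2,2)·9!
= 39916800 - 7257600 + 362880
= 33022080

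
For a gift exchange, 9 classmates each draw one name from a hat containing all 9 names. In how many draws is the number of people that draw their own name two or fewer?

333737

# with exactly i fixed is C(9,i)·!(9-i); sum over i=0..2:
  i=0: C(9,0)·!9 = 1·133496 = 133496
  i=1: C(9,1)·!8 = 9·14833 = 133497
  i=2: C(9,2)·!7 = 36·1854 = 66744
Total = 333737.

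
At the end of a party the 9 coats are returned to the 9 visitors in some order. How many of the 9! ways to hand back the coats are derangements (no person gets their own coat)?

The subfactorial !9 = [9!/e] (nearest integer).
9! = 362880, and 362880/e ≈ 133496.09, so !9 = 133496.

133496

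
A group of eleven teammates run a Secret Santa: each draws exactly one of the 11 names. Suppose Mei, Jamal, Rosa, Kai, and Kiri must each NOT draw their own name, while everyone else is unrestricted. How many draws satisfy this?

25022880

Inclusion-exclusion on the 5 forbidden self-matches:
Σ_{j=0}^{5} (-1)^j C(5,j)(11-j)!
= C(5,0)·11! - C(5,1)·10! + C(5,2)·9! - C(5,3)·8! + C(5,4)·7! - C(5,5)·6!
= 39916800 - 18144000 + 3628800 - 403200 + 25200 - 720
= 25022880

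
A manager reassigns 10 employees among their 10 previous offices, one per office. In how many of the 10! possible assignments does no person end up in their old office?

The subfactorial !10 = [10!/e] (nearest integer).
10! = 3628800, and 3628800/e ≈ 1334960.92, so !10 = 1334961.

1334961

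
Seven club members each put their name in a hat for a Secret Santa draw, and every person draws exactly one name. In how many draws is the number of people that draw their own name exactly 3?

315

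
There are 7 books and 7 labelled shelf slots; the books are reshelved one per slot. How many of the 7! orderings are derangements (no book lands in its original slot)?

1854

Recurrence: !7 = 6·(!6 + !5).
!7 = 6·(265 + 44) = 6·309 = 1854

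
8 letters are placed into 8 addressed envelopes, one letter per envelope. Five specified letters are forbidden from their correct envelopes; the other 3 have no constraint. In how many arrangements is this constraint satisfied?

21234

Let A_j be the event that the j-th constrained one is fixed. By inclusion-exclusion over the 5 events:
Σ_{j=0}^{5} (-1)^j C(5,j)(8-j)!
= C(5,0)·8! - C(5,1)·7! + C(5,2)·6! - C(5,3)·5! + C(5,4)·4! - C(5,5)·3!
= 40320 - 25200 + 7200 - 1200 + 120 - 6
= 21234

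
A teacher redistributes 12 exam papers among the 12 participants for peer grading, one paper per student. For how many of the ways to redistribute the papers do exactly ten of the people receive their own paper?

66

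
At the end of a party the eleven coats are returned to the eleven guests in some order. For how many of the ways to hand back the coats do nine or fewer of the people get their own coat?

39916799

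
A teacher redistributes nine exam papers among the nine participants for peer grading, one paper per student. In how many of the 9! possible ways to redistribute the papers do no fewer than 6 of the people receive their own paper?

205

# with exactly i fixed is C(9,i)·!(9-i); sum over i=6..9:
  i=6: C(9,6)·!3 = 84·2 = 168
  i=7: C(9,7)·!2 = 36·1 = 36
  i=8: C(9,8)·!1 = 9·0 = 0
  i=9: C(9,9)·!0 = 1·1 = 1
Total = 205.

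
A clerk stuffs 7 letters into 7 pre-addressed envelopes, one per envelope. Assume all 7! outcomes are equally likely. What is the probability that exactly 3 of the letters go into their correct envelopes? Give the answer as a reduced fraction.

Favorable outcomes: C(7,3)·!4 = 35·9 = 315.
Total outcomes: 7! = 5040.
Probability = 315/5040 = 1/16.

1/16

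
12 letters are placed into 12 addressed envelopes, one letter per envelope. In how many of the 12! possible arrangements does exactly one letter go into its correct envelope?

176214840

Pick the single fixed position: C(12,1) = 12 ways.
The remaining 11 must be deranged: !11 = 14684570.
Total: 12 × 14684570 = 176214840.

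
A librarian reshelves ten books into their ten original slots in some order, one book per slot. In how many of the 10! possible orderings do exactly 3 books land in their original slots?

222480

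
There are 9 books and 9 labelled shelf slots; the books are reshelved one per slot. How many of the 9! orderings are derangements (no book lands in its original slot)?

133496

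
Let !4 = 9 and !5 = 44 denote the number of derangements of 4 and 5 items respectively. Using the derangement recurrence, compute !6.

!6 = (6-1)·(!5 + !4) = 5·(44 + 9) = 5·53 = 265.

265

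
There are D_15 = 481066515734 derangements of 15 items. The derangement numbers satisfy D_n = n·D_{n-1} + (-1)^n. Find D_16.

7697064251745

D_16 = 16·481066515734 + 1 = 7697064251745.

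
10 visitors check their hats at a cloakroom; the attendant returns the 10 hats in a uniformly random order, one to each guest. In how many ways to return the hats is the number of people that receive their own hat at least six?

2176

Sum C(10,i)·!(10-i) for i = 6..10:
  i=6: C(10,6)·!4 = 210·9 = 1890
  i=7: C(10,7)·!3 = 120·2 = 240
  i=8: C(10,8)·!2 = 45·1 = 45
  i=9: C(10,9)·!1 = 10·0 = 0
  i=10: C(10,10)·!0 = 1·1 = 1
Total = 2176.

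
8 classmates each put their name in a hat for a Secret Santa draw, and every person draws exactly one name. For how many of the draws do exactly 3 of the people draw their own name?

Pick the 3 fixed positions: C(8,3) = 56 ways.
The remaining 5 must be deranged: !5 = 44.
Total: 56 × 44 = 2464.

2464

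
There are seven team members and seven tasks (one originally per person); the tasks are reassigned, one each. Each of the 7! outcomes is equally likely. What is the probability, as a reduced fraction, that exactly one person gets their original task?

Favorable outcomes: C(7,1)·!6 = 7·265 = 1855.
Total outcomes: 7! = 5040.
Probability = 1855/5040 = 53/144.

53/144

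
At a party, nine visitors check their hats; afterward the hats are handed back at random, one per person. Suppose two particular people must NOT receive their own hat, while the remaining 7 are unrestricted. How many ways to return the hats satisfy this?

287280

Let A_j be the event that the j-th constrained one is fixed. By inclusion-exclusion over the 2 events:
Σ_{j=0}^{2} (-1)^j C(2,j)(9-j)!
= C(2,0)·9! - C(2,1)·8! + C(2,2)·7!
= 362880 - 80640 + 5040
= 287280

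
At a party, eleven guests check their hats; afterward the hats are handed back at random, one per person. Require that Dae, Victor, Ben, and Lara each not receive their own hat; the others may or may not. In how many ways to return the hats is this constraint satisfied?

Inclusion-exclusion on the 4 forbidden self-matches:
Σ_{j=0}^{4} (-1)^j C(4,j)(11-j)!
= C(4,0)·11! - C(4,1)·10! + C(4,2)·9! - C(4,3)·8! + C(4,4)·7!
= 39916800 - 14515200 + 2177280 - 161280 + 5040
= 27422640

27422640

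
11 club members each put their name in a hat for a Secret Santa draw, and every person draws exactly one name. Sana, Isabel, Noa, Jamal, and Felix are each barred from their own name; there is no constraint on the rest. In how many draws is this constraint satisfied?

Inclusion-exclusion on the 5 forbidden self-matches:
Σ_{j=0}^{5} (-1)^j C(5,j)(11-j)!
= C(5,0)·11! - C(5,1)·10! + C(5,2)·9! - C(5,3)·8! + C(5,4)·7! - C(5,5)·6!
= 39916800 - 18144000 + 3628800 - 403200 + 25200 - 720
= 25022880

25022880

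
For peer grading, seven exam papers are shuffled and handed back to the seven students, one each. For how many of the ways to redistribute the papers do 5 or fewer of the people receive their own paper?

5039

Sum C(7,i)·!(7-i) for i = 0..5:
  i=0: C(7,0)·!7 = 1·1854 = 1854
  i=1: C(7,1)·!6 = 7·265 = 1855
  i=2: C(7,2)·!5 = 21·44 = 924
  i=3: C(7,3)·!4 = 35·9 = 315
  i=4: C(7,4)·!3 = 35·2 = 70
  i=5: C(7,5)·!2 = 21·1 = 21
Total = 5039.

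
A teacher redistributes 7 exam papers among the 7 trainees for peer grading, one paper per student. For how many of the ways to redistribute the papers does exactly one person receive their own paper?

Pick the single fixed position: C(7,1) = 7 ways.
The other 6 form a derangement: !6 = 265.
Total: 7 × 265 = 1855.

1855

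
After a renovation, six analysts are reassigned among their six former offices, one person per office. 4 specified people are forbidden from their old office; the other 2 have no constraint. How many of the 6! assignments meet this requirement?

362

Inclusion-exclusion on the 4 forbidden self-matches:
Σ_{j=0}^{4} (-1)^j C(4,j)(6-j)!
= C(4,0)·6! - C(4,1)·5! + C(4,2)·4! - C(4,3)·3! + C(4,4)·2!
= 720 - 480 + 144 - 24 + 2
= 362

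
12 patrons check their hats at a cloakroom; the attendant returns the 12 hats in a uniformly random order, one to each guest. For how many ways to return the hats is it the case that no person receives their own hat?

176214841

!12 = 12! · Σ_{k=0}^{12} (-1)^k/k!
= 12! - 12!/1! + 12!/2! - 12!/3! + 12!/4! - 12!/5! + 12!/6! - 12!/7! + 12!/8! - 12!/9! + 12!/10! - 12!/11! + 12!/12!
= 479001600 - 479001600 + 239500800 - 79833600 + 19958400 - 3991680 + 665280 - 95040 + 11880 - 1320 + 132 - 12 + 1
= 176214841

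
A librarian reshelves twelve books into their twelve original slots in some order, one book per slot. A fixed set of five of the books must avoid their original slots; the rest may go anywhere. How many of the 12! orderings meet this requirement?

Let A_j be the event that the j-th constrained one is fixed. By inclusion-exclusion over the 5 events:
Σ_{j=0}^{5} (-1)^j C(5,j)(12-j)!
= C(5,0)·12! - C(5,1)·11! + C(5,2)·10! - C(5,3)·9! + C(5,4)·8! - C(5,5)·7!
= 479001600 - 199584000 + 36288000 - 3628800 + 201600 - 5040
= 312273360

312273360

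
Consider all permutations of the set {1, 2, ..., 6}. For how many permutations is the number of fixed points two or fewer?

# with exactly i fixed is C(6,i)·!(6-i); sum over i=0..2:
  i=0: C(6,0)·!6 = 1·265 = 265
  i=1: C(6,1)·!5 = 6·44 = 264
  i=2: C(6,2)·!4 = 15·9 = 135
Total = 664.

664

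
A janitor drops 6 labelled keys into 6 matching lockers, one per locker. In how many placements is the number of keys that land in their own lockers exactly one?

264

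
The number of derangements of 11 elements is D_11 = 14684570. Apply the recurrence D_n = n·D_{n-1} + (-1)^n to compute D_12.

D_12 = 12·14684570 + 1 = 176214841.

176214841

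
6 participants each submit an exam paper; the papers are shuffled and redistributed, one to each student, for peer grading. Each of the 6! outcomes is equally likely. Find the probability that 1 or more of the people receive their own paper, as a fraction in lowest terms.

91/144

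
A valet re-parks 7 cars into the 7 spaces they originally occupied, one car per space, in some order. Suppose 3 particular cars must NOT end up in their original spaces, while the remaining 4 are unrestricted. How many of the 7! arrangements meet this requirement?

Let A_j be the event that the j-th constrained one is fixed. By inclusion-exclusion over the 3 events:
Σ_{j=0}^{3} (-1)^j C(3,j)(7-j)!
= C(3,0)·7! - C(3,1)·6! + C(3,2)·5! - C(3,3)·4!
= 5040 - 2160 + 360 - 24
= 3216

3216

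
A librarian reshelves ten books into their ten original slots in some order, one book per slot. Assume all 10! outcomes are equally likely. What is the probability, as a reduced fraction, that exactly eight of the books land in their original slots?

Favorable outcomes: C(10,8)·!2 = 45·1 = 45.
Total outcomes: 10! = 3628800.
Probability = 45/3628800 = 1/80640.

1/80640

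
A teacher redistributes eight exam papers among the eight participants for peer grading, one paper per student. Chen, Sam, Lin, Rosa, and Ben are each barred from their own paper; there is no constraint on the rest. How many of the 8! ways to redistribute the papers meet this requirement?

21234

Inclusion-exclusion on the 5 forbidden self-matches:
Σ_{j=0}^{5} (-1)^j C(5,j)(8-j)!
= C(5,0)·8! - C(5,1)·7! + C(5,2)·6! - C(5,3)·5! + C(5,4)·4! - C(5,5)·3!
= 40320 - 25200 + 7200 - 1200 + 120 - 6
= 21234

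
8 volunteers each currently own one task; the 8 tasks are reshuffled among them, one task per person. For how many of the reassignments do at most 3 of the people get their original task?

# with exactly i fixed is C(8,i)·!(8-i); sum over i=0..3:
  i=0: C(8,0)·!8 = 1·14833 = 14833
  i=1: C(8,1)·!7 = 8·1854 = 14832
  i=2: C(8,2)·!6 = 28·265 = 7420
  i=3: C(8,3)·!5 = 56·44 = 2464
Total = 39549.

39549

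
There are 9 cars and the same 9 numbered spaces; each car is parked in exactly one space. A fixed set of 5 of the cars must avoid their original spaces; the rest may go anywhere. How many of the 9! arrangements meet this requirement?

Let A_j be the event that the j-th constrained one is fixed. By inclusion-exclusion over the 5 events:
Σ_{j=0}^{5} (-1)^j C(5,j)(9-j)!
= C(5,0)·9! - C(5,1)·8! + C(5,2)·7! - C(5,3)·6! + C(5,4)·5! - C(5,5)·4!
= 362880 - 201600 + 50400 - 7200 + 600 - 24
= 205056

205056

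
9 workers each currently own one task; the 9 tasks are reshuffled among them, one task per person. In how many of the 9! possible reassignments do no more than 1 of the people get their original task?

266993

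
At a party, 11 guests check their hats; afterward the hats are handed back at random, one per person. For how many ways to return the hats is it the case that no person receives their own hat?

Use !n = n·!(n-1) + (-1)^n.
!11 = 11·1334961 - 1 = 14684570

14684570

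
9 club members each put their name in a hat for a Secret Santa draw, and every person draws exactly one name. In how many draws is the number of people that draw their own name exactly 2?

66744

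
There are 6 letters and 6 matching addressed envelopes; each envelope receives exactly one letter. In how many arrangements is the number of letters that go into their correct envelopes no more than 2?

664

Sum C(6,i)·!(6-i) for i = 0..2:
  i=0: C(6,0)·!6 = 1·265 = 265
  i=1: C(6,1)·!5 = 6·44 = 264
  i=2: C(6,2)·!4 = 15·9 = 135
Total = 664.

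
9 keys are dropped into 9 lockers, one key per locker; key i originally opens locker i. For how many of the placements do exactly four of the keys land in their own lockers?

5544

Choose which 4 of the 9 are fixed: C(9,4) = 126.
The other 5 form a derangement: !5 = 44.
Total: 126 × 44 = 5544.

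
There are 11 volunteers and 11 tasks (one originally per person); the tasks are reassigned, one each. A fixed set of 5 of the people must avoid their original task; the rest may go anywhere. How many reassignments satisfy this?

Let A_j be the event that the j-th constrained one is fixed. By inclusion-exclusion over the 5 events:
Σ_{j=0}^{5} (-1)^j C(5,j)(11-j)!
= C(5,0)·11! - C(5,1)·10! + C(5,2)·9! - C(5,3)·8! + C(5,4)·7! - C(5,5)·6!
= 39916800 - 18144000 + 3628800 - 403200 + 25200 - 720
= 25022880

25022880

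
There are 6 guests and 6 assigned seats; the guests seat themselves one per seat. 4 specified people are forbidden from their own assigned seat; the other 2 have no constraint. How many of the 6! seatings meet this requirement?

362

Let A_j be the event that the j-th constrained one is fixed. By inclusion-exclusion over the 4 events:
Σ_{j=0}^{4} (-1)^j C(4,j)(6-j)!
= C(4,0)·6! - C(4,1)·5! + C(4,2)·4! - C(4,3)·3! + C(4,4)·2!
= 720 - 480 + 144 - 24 + 2
= 362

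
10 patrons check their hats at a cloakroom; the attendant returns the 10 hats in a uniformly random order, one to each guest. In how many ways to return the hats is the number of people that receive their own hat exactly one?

1334960

Pick the single fixed position: C(10,1) = 10 ways.
The remaining 9 must be deranged: !9 = 133496.
Total: 10 × 133496 = 1334960.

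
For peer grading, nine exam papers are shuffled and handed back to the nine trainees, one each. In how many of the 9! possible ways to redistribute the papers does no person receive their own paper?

133496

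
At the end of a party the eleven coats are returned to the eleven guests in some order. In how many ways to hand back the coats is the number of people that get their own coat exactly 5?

122430

Pick the 5 fixed positions: C(11,5) = 462 ways.
The other 6 form a derangement: !6 = 265.
Total: 462 × 265 = 122430.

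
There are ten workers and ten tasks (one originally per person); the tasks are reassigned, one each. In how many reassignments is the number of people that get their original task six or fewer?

# with exactly i fixed is C(10,i)·!(10-i); sum over i=0..6:
  i=0: C(10,0)·!10 = 1·1334961 = 1334961
  i=1: C(10,1)·!9 = 10·133496 = 1334960
  i=2: C(10,2)·!8 = 45·14833 = 667485
  i=3: C(10,3)·!7 = 120·1854 = 222480
  i=4: C(10,4)·!6 = 210·265 = 55650
  i=5: C(10,5)·!5 = 252·44 = 11088
  i=6: C(10,6)·!4 = 210·9 = 1890
Total = 3628514.

3628514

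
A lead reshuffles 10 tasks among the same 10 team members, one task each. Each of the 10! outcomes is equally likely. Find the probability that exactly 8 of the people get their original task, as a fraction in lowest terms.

1/80640

Favorable outcomes: C(10,8)·!2 = 45·1 = 45.
Total outcomes: 10! = 3628800.
Probability = 45/3628800 = 1/80640.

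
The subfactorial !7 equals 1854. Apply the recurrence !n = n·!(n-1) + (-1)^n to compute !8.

!8 = 8·1854 + 1 = 14833.

14833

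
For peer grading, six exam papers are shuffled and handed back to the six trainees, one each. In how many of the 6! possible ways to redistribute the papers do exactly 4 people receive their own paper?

15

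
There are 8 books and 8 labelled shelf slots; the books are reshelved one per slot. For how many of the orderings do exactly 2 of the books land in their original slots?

7420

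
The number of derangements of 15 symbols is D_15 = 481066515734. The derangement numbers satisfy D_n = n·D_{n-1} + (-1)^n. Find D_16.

D_16 = 16·481066515734 + 1 = 7697064251745.

7697064251745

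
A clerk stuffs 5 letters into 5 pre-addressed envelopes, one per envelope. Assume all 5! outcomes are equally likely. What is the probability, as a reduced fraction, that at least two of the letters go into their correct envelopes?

31/120

Favorable outcomes: Σ_{i≥2} C(5,i)·!(5-i) = 10·2 + 10·1 + 5·0 + 1·1 = 31.
Total outcomes: 5! = 120.
Probability = 31/120 = 31/120.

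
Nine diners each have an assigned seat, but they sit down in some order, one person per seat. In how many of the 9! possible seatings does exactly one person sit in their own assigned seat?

Choose which one of the 9 is fixed: C(9,1) = 9.
The remaining 8 must be deranged: !8 = 14833.
Total: 9 × 14833 = 133497.

133497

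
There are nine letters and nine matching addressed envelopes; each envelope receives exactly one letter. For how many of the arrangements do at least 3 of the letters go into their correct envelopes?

29143

Sum C(9,i)·!(9-i) for i = 3..9:
  i=3: C(9,3)·!6 = 84·265 = 22260
  i=4: C(9,4)·!5 = 126·44 = 5544
  i=5: C(9,5)·!4 = 126·9 = 1134
  i=6: C(9,6)·!3 = 84·2 = 168
  i=7: C(9,7)·!2 = 36·1 = 36
  i=8: C(9,8)·!1 = 9·0 = 0
  i=9: C(9,9)·!0 = 1·1 = 1
Total = 29143.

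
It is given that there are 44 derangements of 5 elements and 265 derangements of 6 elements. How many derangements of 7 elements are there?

D_7 = (7-1)·(D_6 + D_5) = 6·(265 + 44) = 6·309 = 1854.

1854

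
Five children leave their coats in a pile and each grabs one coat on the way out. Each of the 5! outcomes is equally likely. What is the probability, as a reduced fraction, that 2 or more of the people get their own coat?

Favorable outcomes: Σ_{i≥2} C(5,i)·!(5-i) = 10·2 + 10·1 + 5·0 + 1·1 = 31.
Total outcomes: 5! = 120.
Probability = 31/120 = 31/120.

31/120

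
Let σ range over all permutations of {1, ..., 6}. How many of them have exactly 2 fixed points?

135

Choose which 2 of the 6 are fixed: C(6,2) = 15.
The remaining 4 must be deranged: !4 = 9.
Total: 15 × 9 = 135.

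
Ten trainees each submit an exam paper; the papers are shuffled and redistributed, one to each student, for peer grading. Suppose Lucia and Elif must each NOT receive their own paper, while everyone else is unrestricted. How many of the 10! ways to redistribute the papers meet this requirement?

2943360

Let A_j be the event that the j-th constrained one is fixed. By inclusion-exclusion over the 2 events:
Σ_{j=0}^{2} (-1)^j C(2,j)(10-j)!
= C(2,0)·10! - C(2,1)·9! + C(2,2)·8!
= 3628800 - 725760 + 40320
= 2943360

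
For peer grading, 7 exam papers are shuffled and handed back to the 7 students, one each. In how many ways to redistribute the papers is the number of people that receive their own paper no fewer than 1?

3186

Sum C(7,i)·!(7-i) for i = 1..7:
  i=1: C(7,1)·!6 = 7·265 = 1855
  i=2: C(7,2)·!5 = 21·44 = 924
  i=3: C(7,3)·!4 = 35·9 = 315
  i=4: C(7,4)·!3 = 35·2 = 70
  i=5: C(7,5)·!2 = 21·1 = 21
  i=6: C(7,6)·!1 = 7·0 = 0
  i=7: C(7,7)·!0 = 1·1 = 1
Total = 3186.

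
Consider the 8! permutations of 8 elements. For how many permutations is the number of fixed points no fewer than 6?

# with exactly i fixed is C(8,i)·!(8-i); sum over i=6..8:
  i=6: C(8,6)·!2 = 28·1 = 28
  i=7: C(8,7)·!1 = 8·0 = 0
  i=8: C(8,8)·!0 = 1·1 = 1
Total = 29.

29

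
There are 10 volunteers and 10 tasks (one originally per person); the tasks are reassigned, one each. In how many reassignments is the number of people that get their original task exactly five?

Choose which 5 of the 10 are fixed: C(10,5) = 252.
The other 5 form a derangement: !5 = 44.
Total: 252 × 44 = 11088.

11088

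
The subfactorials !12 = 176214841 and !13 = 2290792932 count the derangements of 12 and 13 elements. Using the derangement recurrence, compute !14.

32071101049

!14 = (14-1)·(!13 + !12) = 13·(2290792932 + 176214841) = 13·2467007773 = 32071101049.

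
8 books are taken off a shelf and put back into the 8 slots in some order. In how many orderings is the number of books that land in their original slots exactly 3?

Pick the 3 fixed positions: C(8,3) = 56 ways.
The remaining 5 must be deranged: !5 = 44.
Total: 56 × 44 = 2464.

2464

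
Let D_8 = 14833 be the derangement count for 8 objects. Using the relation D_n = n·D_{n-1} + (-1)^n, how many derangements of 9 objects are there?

133496

D_9 = 9·14833 - 1 = 133496.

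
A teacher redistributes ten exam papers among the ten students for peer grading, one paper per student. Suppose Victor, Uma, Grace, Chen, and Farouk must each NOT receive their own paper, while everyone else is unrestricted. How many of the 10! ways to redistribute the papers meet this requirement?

Inclusion-exclusion on the 5 forbidden self-matches:
Σ_{j=0}^{5} (-1)^j C(5,j)(10-j)!
= C(5,0)·10! - C(5,1)·9! + C(5,2)·8! - C(5,3)·7! + C(5,4)·6! - C(5,5)·5!
= 3628800 - 1814400 + 403200 - 50400 + 3600 - 120
= 2170680

2170680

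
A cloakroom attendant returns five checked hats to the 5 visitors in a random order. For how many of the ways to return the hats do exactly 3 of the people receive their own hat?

10

Choose which 3 of the 5 are fixed: C(5,3) = 10.
The other 2 form a derangement: !2 = 1.
Total: 10 × 1 = 10.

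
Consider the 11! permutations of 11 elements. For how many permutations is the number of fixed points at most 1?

29369141

Sum C(11,i)·!(11-i) for i = 0..1:
  i=0: C(11,0)·!11 = 1·14684570 = 14684570
  i=1: C(11,1)·!10 = 11·1334961 = 14684571
Total = 29369141.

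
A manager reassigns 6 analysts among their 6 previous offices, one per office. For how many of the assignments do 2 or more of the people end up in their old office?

# with exactly i fixed is C(6,i)·!(6-i); sum over i=2..6:
  i=2: C(6,2)·!4 = 15·9 = 135
  i=3: C(6,3)·!3 = 20·2 = 40
  i=4: C(6,4)·!2 = 15·1 = 15
  i=5: C(6,5)·!1 = 6·0 = 0
  i=6: C(6,6)·!0 = 1·1 = 1
Total = 191.

191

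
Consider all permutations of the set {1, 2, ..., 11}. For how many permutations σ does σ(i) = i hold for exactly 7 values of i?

Choose which 7 of the 11 are fixed: C(11,7) = 330.
The remaining 4 must be deranged: !4 = 9.
Total: 330 × 9 = 2970.

2970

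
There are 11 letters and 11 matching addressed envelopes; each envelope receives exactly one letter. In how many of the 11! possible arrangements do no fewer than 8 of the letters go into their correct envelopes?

Sum C(11,i)·!(11-i) for i = 8..11:
  i=8: C(11,8)·!3 = 165·2 = 330
  i=9: C(11,9)·!2 = 55·1 = 55
  i=10: C(11,10)·!1 = 11·0 = 0
  i=11: C(11,11)·!0 = 1·1 = 1
Total = 386.

386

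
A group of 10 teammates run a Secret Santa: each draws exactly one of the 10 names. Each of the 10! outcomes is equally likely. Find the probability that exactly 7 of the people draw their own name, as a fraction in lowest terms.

Favorable outcomes: C(10,7)·!3 = 120·2 = 240.
Total outcomes: 10! = 3628800.
Probability = 240/3628800 = 1/15120.

1/15120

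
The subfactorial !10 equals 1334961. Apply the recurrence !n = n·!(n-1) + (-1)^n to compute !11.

14684570

!11 = 11·1334961 - 1 = 14684570.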